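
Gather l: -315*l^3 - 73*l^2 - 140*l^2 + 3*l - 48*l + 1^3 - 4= -315*l^3 - 213*l^2 - 45*l - 3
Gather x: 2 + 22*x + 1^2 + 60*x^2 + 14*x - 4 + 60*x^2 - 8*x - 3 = 120*x^2 + 28*x - 4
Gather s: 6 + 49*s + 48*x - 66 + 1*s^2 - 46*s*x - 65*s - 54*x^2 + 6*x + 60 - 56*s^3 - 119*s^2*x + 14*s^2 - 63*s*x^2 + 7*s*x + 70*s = -56*s^3 + s^2*(15 - 119*x) + s*(-63*x^2 - 39*x + 54) - 54*x^2 + 54*x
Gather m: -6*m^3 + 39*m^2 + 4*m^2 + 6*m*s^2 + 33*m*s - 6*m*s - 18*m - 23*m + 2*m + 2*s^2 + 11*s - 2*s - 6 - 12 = -6*m^3 + 43*m^2 + m*(6*s^2 + 27*s - 39) + 2*s^2 + 9*s - 18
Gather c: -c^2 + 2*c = -c^2 + 2*c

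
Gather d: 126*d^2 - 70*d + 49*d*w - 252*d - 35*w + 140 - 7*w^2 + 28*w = 126*d^2 + d*(49*w - 322) - 7*w^2 - 7*w + 140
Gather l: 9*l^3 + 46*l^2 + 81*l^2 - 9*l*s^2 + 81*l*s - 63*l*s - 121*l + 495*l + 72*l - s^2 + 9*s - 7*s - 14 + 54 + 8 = 9*l^3 + 127*l^2 + l*(-9*s^2 + 18*s + 446) - s^2 + 2*s + 48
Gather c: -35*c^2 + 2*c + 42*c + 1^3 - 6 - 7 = -35*c^2 + 44*c - 12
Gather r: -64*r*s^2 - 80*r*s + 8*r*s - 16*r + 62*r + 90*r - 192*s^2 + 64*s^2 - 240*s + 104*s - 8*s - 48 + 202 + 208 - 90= r*(-64*s^2 - 72*s + 136) - 128*s^2 - 144*s + 272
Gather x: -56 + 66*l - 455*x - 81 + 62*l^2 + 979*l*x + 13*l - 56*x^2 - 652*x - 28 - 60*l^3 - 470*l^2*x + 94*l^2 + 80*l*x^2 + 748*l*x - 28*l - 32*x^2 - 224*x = -60*l^3 + 156*l^2 + 51*l + x^2*(80*l - 88) + x*(-470*l^2 + 1727*l - 1331) - 165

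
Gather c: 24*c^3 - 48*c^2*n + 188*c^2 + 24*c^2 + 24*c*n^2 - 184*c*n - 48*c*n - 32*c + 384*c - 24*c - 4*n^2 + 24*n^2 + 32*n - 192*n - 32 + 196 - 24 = 24*c^3 + c^2*(212 - 48*n) + c*(24*n^2 - 232*n + 328) + 20*n^2 - 160*n + 140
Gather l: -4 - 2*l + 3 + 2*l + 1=0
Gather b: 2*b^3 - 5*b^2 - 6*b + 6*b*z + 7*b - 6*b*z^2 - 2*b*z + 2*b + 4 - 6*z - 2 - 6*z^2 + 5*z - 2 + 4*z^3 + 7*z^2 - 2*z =2*b^3 - 5*b^2 + b*(-6*z^2 + 4*z + 3) + 4*z^3 + z^2 - 3*z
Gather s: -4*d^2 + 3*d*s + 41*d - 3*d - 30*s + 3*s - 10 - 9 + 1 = -4*d^2 + 38*d + s*(3*d - 27) - 18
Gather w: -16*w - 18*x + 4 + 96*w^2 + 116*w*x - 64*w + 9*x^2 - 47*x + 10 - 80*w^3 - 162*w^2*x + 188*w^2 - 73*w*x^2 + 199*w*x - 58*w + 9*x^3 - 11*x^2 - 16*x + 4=-80*w^3 + w^2*(284 - 162*x) + w*(-73*x^2 + 315*x - 138) + 9*x^3 - 2*x^2 - 81*x + 18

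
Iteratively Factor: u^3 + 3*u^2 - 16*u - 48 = (u + 3)*(u^2 - 16) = (u - 4)*(u + 3)*(u + 4)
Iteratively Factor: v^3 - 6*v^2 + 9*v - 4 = (v - 4)*(v^2 - 2*v + 1) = (v - 4)*(v - 1)*(v - 1)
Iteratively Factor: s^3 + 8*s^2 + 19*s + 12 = (s + 4)*(s^2 + 4*s + 3) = (s + 1)*(s + 4)*(s + 3)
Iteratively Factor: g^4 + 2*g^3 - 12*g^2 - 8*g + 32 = (g + 2)*(g^3 - 12*g + 16) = (g - 2)*(g + 2)*(g^2 + 2*g - 8) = (g - 2)^2*(g + 2)*(g + 4)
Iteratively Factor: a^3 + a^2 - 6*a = (a)*(a^2 + a - 6) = a*(a - 2)*(a + 3)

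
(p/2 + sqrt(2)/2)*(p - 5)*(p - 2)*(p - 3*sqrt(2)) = p^4/2 - 7*p^3/2 - sqrt(2)*p^3 + 2*p^2 + 7*sqrt(2)*p^2 - 10*sqrt(2)*p + 21*p - 30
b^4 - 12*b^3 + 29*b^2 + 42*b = b*(b - 7)*(b - 6)*(b + 1)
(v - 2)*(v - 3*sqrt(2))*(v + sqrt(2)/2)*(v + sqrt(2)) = v^4 - 3*sqrt(2)*v^3/2 - 2*v^3 - 8*v^2 + 3*sqrt(2)*v^2 - 3*sqrt(2)*v + 16*v + 6*sqrt(2)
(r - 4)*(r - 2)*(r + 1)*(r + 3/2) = r^4 - 7*r^3/2 - 11*r^2/2 + 11*r + 12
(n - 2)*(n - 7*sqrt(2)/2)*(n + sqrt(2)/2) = n^3 - 3*sqrt(2)*n^2 - 2*n^2 - 7*n/2 + 6*sqrt(2)*n + 7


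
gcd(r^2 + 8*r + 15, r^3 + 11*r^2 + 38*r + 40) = r + 5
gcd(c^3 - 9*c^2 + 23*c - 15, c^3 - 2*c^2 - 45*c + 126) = c - 3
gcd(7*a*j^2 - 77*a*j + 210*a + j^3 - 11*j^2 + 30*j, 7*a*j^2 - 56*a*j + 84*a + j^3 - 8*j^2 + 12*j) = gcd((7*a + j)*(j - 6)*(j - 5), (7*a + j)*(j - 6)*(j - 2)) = 7*a*j - 42*a + j^2 - 6*j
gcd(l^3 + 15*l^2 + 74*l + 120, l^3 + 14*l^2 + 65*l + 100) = l^2 + 9*l + 20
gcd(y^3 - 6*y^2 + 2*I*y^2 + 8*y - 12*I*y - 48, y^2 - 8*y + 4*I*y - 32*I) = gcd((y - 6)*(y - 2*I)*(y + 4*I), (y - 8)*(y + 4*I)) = y + 4*I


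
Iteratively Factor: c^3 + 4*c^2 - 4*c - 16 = (c + 2)*(c^2 + 2*c - 8) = (c + 2)*(c + 4)*(c - 2)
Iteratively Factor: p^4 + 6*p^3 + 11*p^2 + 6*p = (p + 1)*(p^3 + 5*p^2 + 6*p) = (p + 1)*(p + 3)*(p^2 + 2*p) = p*(p + 1)*(p + 3)*(p + 2)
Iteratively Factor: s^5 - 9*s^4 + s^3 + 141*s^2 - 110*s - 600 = (s - 5)*(s^4 - 4*s^3 - 19*s^2 + 46*s + 120) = (s - 5)*(s + 2)*(s^3 - 6*s^2 - 7*s + 60) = (s - 5)*(s - 4)*(s + 2)*(s^2 - 2*s - 15) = (s - 5)*(s - 4)*(s + 2)*(s + 3)*(s - 5)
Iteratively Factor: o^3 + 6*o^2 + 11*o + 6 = (o + 1)*(o^2 + 5*o + 6) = (o + 1)*(o + 2)*(o + 3)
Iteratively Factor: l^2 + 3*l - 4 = (l - 1)*(l + 4)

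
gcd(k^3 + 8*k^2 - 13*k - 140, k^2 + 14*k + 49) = k + 7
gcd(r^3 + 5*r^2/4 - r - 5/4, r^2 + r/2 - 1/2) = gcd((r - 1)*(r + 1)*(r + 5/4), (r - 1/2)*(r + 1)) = r + 1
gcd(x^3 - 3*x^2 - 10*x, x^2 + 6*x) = x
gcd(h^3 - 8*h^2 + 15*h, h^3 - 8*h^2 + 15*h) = h^3 - 8*h^2 + 15*h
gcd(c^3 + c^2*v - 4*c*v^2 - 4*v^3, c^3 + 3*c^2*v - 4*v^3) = c + 2*v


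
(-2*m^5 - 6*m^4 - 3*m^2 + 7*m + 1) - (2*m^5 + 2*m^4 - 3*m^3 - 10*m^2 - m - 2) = -4*m^5 - 8*m^4 + 3*m^3 + 7*m^2 + 8*m + 3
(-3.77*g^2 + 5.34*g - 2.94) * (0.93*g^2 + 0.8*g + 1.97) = -3.5061*g^4 + 1.9502*g^3 - 5.8891*g^2 + 8.1678*g - 5.7918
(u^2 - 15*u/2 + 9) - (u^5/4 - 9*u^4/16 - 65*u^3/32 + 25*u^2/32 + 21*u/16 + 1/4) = -u^5/4 + 9*u^4/16 + 65*u^3/32 + 7*u^2/32 - 141*u/16 + 35/4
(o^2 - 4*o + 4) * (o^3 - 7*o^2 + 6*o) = o^5 - 11*o^4 + 38*o^3 - 52*o^2 + 24*o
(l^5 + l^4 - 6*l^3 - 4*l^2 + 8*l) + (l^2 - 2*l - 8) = l^5 + l^4 - 6*l^3 - 3*l^2 + 6*l - 8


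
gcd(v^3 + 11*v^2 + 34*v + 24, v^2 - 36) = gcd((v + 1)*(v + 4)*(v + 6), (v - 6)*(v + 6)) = v + 6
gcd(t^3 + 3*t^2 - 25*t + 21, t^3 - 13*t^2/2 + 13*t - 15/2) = t^2 - 4*t + 3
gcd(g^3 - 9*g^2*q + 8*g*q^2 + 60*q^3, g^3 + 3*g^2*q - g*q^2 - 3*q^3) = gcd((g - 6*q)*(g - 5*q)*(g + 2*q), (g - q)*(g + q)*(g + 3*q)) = 1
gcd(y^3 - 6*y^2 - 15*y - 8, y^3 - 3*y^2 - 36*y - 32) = y^2 - 7*y - 8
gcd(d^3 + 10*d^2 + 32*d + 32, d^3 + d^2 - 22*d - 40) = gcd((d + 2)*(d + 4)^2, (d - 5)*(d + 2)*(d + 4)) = d^2 + 6*d + 8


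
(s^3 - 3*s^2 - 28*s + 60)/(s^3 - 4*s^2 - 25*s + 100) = (s^2 - 8*s + 12)/(s^2 - 9*s + 20)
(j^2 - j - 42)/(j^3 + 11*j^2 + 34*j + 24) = (j - 7)/(j^2 + 5*j + 4)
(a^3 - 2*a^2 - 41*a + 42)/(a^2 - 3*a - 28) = (a^2 + 5*a - 6)/(a + 4)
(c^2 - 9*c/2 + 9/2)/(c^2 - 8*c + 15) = (c - 3/2)/(c - 5)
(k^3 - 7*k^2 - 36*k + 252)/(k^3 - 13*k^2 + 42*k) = (k + 6)/k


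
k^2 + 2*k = k*(k + 2)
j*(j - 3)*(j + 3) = j^3 - 9*j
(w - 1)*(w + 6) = w^2 + 5*w - 6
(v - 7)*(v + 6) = v^2 - v - 42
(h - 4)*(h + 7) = h^2 + 3*h - 28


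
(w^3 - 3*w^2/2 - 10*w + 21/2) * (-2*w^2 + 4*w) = -2*w^5 + 7*w^4 + 14*w^3 - 61*w^2 + 42*w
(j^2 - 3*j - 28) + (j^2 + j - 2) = 2*j^2 - 2*j - 30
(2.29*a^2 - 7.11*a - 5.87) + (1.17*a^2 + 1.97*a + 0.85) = 3.46*a^2 - 5.14*a - 5.02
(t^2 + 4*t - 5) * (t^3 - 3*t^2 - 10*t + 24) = t^5 + t^4 - 27*t^3 - t^2 + 146*t - 120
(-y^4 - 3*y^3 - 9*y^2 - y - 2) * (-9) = 9*y^4 + 27*y^3 + 81*y^2 + 9*y + 18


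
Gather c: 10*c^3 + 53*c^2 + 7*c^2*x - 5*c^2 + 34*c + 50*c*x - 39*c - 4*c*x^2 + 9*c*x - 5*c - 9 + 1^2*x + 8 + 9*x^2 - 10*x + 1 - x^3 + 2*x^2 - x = 10*c^3 + c^2*(7*x + 48) + c*(-4*x^2 + 59*x - 10) - x^3 + 11*x^2 - 10*x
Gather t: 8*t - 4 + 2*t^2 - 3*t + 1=2*t^2 + 5*t - 3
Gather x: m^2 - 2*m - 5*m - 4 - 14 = m^2 - 7*m - 18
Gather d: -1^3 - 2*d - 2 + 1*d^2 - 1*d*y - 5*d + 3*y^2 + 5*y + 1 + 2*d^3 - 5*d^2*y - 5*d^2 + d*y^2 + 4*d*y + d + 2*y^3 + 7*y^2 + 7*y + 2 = 2*d^3 + d^2*(-5*y - 4) + d*(y^2 + 3*y - 6) + 2*y^3 + 10*y^2 + 12*y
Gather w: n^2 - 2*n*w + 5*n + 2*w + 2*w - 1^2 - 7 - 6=n^2 + 5*n + w*(4 - 2*n) - 14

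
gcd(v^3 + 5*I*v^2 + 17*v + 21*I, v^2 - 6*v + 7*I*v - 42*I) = v + 7*I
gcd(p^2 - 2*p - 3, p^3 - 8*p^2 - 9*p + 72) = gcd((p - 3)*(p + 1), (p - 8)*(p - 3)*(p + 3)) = p - 3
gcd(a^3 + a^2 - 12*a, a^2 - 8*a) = a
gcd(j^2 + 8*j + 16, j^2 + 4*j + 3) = 1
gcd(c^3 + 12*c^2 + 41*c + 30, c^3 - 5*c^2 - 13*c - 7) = c + 1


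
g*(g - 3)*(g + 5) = g^3 + 2*g^2 - 15*g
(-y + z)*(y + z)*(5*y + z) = -5*y^3 - y^2*z + 5*y*z^2 + z^3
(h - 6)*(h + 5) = h^2 - h - 30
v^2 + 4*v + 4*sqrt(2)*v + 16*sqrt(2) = (v + 4)*(v + 4*sqrt(2))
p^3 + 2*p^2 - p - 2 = (p - 1)*(p + 1)*(p + 2)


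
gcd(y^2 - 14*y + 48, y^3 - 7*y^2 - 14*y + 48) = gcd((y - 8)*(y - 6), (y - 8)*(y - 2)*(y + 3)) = y - 8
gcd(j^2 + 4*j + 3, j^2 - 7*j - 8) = j + 1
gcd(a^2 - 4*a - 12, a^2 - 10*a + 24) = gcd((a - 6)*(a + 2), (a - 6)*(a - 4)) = a - 6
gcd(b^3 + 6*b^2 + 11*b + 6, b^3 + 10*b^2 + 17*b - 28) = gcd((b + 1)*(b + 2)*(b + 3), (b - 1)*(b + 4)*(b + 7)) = 1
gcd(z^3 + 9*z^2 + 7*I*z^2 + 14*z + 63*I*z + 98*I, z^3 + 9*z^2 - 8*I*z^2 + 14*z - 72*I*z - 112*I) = z^2 + 9*z + 14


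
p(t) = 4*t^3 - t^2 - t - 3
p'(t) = 12*t^2 - 2*t - 1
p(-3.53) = -187.88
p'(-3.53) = 155.59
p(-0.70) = -4.16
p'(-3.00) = 113.00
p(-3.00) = -117.00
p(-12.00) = -7047.00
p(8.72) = 2564.46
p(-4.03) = -277.01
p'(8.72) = 894.02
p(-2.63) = -80.05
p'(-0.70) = 6.28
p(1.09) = -0.10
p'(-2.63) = 87.26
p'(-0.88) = 10.05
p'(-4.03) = 201.95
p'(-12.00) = 1751.00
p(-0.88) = -5.62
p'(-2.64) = 87.92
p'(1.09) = 11.08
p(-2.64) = -80.93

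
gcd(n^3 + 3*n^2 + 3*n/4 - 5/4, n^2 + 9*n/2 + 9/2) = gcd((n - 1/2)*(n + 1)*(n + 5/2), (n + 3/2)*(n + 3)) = 1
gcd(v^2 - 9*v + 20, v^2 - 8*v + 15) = v - 5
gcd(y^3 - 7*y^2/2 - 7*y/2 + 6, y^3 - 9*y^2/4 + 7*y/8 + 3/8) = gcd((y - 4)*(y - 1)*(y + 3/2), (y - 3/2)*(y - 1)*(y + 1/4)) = y - 1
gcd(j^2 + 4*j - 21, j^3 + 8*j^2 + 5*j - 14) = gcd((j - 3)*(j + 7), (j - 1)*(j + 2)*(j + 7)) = j + 7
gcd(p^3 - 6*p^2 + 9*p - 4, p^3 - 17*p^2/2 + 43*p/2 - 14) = p^2 - 5*p + 4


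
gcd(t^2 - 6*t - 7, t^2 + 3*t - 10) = 1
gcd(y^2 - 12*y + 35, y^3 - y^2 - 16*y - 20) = y - 5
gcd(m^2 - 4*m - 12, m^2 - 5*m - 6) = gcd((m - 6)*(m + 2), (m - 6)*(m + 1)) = m - 6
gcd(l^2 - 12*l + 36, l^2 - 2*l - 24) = l - 6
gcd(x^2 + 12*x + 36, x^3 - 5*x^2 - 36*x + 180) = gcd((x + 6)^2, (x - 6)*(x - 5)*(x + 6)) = x + 6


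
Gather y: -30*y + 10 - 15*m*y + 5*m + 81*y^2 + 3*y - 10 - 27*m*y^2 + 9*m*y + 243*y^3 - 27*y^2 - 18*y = 5*m + 243*y^3 + y^2*(54 - 27*m) + y*(-6*m - 45)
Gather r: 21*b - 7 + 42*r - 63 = 21*b + 42*r - 70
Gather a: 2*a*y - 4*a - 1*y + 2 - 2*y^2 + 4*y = a*(2*y - 4) - 2*y^2 + 3*y + 2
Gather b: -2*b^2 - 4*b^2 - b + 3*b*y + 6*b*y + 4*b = -6*b^2 + b*(9*y + 3)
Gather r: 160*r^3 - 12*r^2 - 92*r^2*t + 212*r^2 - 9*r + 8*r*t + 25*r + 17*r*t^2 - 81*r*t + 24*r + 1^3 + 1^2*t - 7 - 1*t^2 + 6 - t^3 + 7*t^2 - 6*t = 160*r^3 + r^2*(200 - 92*t) + r*(17*t^2 - 73*t + 40) - t^3 + 6*t^2 - 5*t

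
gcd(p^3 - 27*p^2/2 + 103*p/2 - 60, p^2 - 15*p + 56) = p - 8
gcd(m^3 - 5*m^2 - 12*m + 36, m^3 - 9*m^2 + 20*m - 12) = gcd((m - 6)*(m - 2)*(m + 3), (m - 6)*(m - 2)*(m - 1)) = m^2 - 8*m + 12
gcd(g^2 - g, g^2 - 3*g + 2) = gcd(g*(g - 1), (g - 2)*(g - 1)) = g - 1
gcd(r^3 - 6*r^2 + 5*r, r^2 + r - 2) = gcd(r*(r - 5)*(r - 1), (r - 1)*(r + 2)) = r - 1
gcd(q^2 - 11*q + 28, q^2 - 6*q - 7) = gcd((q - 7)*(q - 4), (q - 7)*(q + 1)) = q - 7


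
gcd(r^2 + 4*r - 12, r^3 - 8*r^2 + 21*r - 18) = r - 2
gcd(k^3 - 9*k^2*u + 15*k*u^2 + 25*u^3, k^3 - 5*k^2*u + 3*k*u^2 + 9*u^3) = k + u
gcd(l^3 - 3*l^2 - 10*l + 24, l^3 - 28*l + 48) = l^2 - 6*l + 8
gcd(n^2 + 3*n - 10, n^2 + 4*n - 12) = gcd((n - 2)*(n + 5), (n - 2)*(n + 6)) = n - 2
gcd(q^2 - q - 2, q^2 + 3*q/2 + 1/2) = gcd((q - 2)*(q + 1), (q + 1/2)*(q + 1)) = q + 1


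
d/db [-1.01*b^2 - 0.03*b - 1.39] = -2.02*b - 0.03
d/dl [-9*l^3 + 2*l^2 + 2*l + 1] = -27*l^2 + 4*l + 2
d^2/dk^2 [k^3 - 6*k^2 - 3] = 6*k - 12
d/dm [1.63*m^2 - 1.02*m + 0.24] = 3.26*m - 1.02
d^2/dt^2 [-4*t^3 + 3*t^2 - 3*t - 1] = 6 - 24*t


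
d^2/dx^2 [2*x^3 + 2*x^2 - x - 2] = 12*x + 4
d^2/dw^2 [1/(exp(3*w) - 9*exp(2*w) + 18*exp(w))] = 9*((-exp(2*w) + 4*exp(w) - 2)*(exp(2*w) - 9*exp(w) + 18) + 2*(exp(2*w) - 6*exp(w) + 6)^2)*exp(-w)/(exp(2*w) - 9*exp(w) + 18)^3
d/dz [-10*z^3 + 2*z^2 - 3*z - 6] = -30*z^2 + 4*z - 3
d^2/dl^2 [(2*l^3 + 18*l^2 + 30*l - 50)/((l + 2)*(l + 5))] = -36/(l^3 + 6*l^2 + 12*l + 8)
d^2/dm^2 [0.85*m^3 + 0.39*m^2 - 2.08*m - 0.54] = 5.1*m + 0.78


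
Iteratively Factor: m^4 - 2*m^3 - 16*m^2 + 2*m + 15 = (m + 3)*(m^3 - 5*m^2 - m + 5) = (m - 1)*(m + 3)*(m^2 - 4*m - 5) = (m - 5)*(m - 1)*(m + 3)*(m + 1)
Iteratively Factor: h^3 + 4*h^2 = (h)*(h^2 + 4*h) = h^2*(h + 4)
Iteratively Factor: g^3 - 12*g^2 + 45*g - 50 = (g - 2)*(g^2 - 10*g + 25) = (g - 5)*(g - 2)*(g - 5)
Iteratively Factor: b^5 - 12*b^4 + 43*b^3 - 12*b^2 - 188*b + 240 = (b + 2)*(b^4 - 14*b^3 + 71*b^2 - 154*b + 120) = (b - 4)*(b + 2)*(b^3 - 10*b^2 + 31*b - 30) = (b - 4)*(b - 3)*(b + 2)*(b^2 - 7*b + 10) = (b - 4)*(b - 3)*(b - 2)*(b + 2)*(b - 5)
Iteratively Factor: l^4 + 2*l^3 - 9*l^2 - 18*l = (l)*(l^3 + 2*l^2 - 9*l - 18) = l*(l + 2)*(l^2 - 9) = l*(l + 2)*(l + 3)*(l - 3)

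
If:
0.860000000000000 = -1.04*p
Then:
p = -0.83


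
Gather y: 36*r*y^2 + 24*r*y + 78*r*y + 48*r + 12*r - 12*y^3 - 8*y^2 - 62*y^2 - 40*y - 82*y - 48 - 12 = 60*r - 12*y^3 + y^2*(36*r - 70) + y*(102*r - 122) - 60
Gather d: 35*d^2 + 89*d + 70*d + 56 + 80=35*d^2 + 159*d + 136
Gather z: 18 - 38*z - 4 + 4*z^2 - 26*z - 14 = 4*z^2 - 64*z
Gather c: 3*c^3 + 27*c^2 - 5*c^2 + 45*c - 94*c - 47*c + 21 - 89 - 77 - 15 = 3*c^3 + 22*c^2 - 96*c - 160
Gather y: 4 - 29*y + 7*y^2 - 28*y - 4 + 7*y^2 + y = 14*y^2 - 56*y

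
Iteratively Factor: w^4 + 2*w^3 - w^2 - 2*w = (w - 1)*(w^3 + 3*w^2 + 2*w) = (w - 1)*(w + 1)*(w^2 + 2*w) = w*(w - 1)*(w + 1)*(w + 2)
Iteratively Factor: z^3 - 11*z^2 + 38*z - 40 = (z - 2)*(z^2 - 9*z + 20) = (z - 5)*(z - 2)*(z - 4)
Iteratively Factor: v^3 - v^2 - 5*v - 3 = (v + 1)*(v^2 - 2*v - 3) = (v + 1)^2*(v - 3)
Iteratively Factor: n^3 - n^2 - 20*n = (n + 4)*(n^2 - 5*n) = n*(n + 4)*(n - 5)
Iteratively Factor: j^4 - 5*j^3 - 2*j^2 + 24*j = (j + 2)*(j^3 - 7*j^2 + 12*j) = (j - 3)*(j + 2)*(j^2 - 4*j) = j*(j - 3)*(j + 2)*(j - 4)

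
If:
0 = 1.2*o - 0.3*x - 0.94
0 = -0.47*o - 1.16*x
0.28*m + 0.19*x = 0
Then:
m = 0.20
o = 0.71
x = -0.29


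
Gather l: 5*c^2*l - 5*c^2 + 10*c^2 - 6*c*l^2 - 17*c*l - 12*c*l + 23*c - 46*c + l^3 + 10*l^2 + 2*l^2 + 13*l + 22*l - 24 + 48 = 5*c^2 - 23*c + l^3 + l^2*(12 - 6*c) + l*(5*c^2 - 29*c + 35) + 24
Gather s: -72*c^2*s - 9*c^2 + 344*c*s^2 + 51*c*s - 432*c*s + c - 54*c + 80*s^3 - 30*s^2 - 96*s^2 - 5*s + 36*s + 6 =-9*c^2 - 53*c + 80*s^3 + s^2*(344*c - 126) + s*(-72*c^2 - 381*c + 31) + 6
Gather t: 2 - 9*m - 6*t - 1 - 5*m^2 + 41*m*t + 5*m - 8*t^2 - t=-5*m^2 - 4*m - 8*t^2 + t*(41*m - 7) + 1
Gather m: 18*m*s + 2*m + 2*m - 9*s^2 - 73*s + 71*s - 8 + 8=m*(18*s + 4) - 9*s^2 - 2*s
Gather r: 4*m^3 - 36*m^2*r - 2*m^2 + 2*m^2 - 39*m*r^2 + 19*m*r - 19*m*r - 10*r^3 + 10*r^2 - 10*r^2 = 4*m^3 - 36*m^2*r - 39*m*r^2 - 10*r^3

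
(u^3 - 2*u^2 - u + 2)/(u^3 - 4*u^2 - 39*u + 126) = (u^3 - 2*u^2 - u + 2)/(u^3 - 4*u^2 - 39*u + 126)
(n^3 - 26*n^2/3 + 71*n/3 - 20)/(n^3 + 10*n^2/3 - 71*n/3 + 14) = (3*n^2 - 17*n + 20)/(3*n^2 + 19*n - 14)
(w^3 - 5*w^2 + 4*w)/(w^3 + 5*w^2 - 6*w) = (w - 4)/(w + 6)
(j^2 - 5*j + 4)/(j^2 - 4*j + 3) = (j - 4)/(j - 3)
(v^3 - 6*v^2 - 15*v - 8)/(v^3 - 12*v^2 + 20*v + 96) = (v^2 + 2*v + 1)/(v^2 - 4*v - 12)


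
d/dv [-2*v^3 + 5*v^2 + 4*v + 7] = -6*v^2 + 10*v + 4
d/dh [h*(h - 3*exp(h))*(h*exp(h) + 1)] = h*(h + 1)*(h - 3*exp(h))*exp(h) - h*(h*exp(h) + 1)*(3*exp(h) - 1) + (h - 3*exp(h))*(h*exp(h) + 1)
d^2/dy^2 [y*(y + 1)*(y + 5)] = 6*y + 12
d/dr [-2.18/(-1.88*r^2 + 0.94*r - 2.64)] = (2.0492 - 8.1968*r)/(1.88*r^2 - 0.94*r + 2.64)^2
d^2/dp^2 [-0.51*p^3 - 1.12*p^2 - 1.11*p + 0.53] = -3.06*p - 2.24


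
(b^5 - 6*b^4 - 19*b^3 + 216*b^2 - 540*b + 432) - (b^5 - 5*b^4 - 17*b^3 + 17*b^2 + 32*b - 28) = -b^4 - 2*b^3 + 199*b^2 - 572*b + 460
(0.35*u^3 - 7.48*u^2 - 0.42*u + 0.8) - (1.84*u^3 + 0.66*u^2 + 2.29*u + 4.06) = -1.49*u^3 - 8.14*u^2 - 2.71*u - 3.26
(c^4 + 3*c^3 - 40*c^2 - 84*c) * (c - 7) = c^5 - 4*c^4 - 61*c^3 + 196*c^2 + 588*c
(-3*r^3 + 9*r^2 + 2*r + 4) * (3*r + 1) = -9*r^4 + 24*r^3 + 15*r^2 + 14*r + 4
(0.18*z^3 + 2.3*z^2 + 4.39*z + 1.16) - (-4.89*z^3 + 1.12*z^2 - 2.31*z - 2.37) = 5.07*z^3 + 1.18*z^2 + 6.7*z + 3.53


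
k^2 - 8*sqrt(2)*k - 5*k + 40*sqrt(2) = (k - 5)*(k - 8*sqrt(2))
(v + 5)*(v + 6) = v^2 + 11*v + 30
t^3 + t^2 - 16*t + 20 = (t - 2)^2*(t + 5)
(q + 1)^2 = q^2 + 2*q + 1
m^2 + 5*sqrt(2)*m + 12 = (m + 2*sqrt(2))*(m + 3*sqrt(2))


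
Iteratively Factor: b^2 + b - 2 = (b - 1)*(b + 2)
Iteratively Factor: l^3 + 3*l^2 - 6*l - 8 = (l + 1)*(l^2 + 2*l - 8) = (l + 1)*(l + 4)*(l - 2)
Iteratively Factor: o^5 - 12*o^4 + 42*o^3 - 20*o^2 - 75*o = (o + 1)*(o^4 - 13*o^3 + 55*o^2 - 75*o) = (o - 5)*(o + 1)*(o^3 - 8*o^2 + 15*o) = (o - 5)^2*(o + 1)*(o^2 - 3*o) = o*(o - 5)^2*(o + 1)*(o - 3)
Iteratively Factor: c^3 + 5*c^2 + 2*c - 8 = (c - 1)*(c^2 + 6*c + 8) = (c - 1)*(c + 2)*(c + 4)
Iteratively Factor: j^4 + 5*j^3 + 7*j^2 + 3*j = (j + 3)*(j^3 + 2*j^2 + j) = j*(j + 3)*(j^2 + 2*j + 1) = j*(j + 1)*(j + 3)*(j + 1)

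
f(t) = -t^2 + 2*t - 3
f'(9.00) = -16.00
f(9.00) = -66.00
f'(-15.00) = 32.00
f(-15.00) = -258.00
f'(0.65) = 0.70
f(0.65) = -2.12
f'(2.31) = -2.62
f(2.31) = -3.72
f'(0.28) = 1.44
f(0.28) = -2.52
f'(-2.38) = 6.76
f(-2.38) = -13.42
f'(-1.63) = 5.26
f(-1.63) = -8.92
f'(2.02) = -2.04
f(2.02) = -3.04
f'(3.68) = -5.36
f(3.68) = -9.18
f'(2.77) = -3.54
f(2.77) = -5.13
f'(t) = 2 - 2*t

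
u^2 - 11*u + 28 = (u - 7)*(u - 4)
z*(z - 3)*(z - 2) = z^3 - 5*z^2 + 6*z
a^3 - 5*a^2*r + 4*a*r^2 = a*(a - 4*r)*(a - r)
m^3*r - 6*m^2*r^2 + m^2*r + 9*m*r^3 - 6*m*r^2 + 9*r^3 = (m - 3*r)^2*(m*r + r)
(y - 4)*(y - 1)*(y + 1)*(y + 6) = y^4 + 2*y^3 - 25*y^2 - 2*y + 24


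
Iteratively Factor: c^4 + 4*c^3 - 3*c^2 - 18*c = (c - 2)*(c^3 + 6*c^2 + 9*c) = (c - 2)*(c + 3)*(c^2 + 3*c) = (c - 2)*(c + 3)^2*(c)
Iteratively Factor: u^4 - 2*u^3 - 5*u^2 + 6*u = (u - 3)*(u^3 + u^2 - 2*u) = (u - 3)*(u - 1)*(u^2 + 2*u) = u*(u - 3)*(u - 1)*(u + 2)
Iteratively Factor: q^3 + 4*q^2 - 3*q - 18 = (q + 3)*(q^2 + q - 6) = (q + 3)^2*(q - 2)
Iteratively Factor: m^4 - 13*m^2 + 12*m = (m - 1)*(m^3 + m^2 - 12*m) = m*(m - 1)*(m^2 + m - 12) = m*(m - 3)*(m - 1)*(m + 4)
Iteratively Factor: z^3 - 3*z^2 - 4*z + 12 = (z - 3)*(z^2 - 4) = (z - 3)*(z - 2)*(z + 2)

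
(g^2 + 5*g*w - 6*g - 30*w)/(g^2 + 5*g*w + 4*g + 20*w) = (g - 6)/(g + 4)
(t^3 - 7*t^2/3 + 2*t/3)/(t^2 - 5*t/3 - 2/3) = t*(3*t - 1)/(3*t + 1)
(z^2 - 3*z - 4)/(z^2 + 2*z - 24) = (z + 1)/(z + 6)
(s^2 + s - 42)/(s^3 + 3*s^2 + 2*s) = (s^2 + s - 42)/(s*(s^2 + 3*s + 2))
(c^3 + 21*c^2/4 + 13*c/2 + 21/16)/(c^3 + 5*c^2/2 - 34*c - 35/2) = (16*c^3 + 84*c^2 + 104*c + 21)/(8*(2*c^3 + 5*c^2 - 68*c - 35))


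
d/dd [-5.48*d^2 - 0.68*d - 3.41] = -10.96*d - 0.68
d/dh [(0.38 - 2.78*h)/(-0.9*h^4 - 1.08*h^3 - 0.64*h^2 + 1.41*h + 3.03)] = (-7.506*h^4 - 4.6368*h^3 - 0.548*h^2 + 0.4864*h - 8.9592)/(0.81*h^8 + 1.944*h^7 + 2.3184*h^6 - 1.1556*h^5 - 8.09*h^4 - 8.3496*h^3 - 1.8903*h^2 + 8.5446*h + 9.1809)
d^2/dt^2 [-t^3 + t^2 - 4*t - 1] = 2 - 6*t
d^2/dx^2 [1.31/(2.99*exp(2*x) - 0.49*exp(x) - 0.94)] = ((0.6419 - 15.6676*exp(x))*(-2.99*exp(2*x) + 0.49*exp(x) + 0.94) - 1.31*(5.98*exp(x) - 0.49)*(11.96*exp(x) - 0.98)*exp(x))*exp(x)/(-2.99*exp(2*x) + 0.49*exp(x) + 0.94)^3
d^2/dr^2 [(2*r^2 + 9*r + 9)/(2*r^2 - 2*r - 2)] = 11*(r^3 + 3*r^2 + 1)/(r^6 - 3*r^5 + 5*r^3 - 3*r - 1)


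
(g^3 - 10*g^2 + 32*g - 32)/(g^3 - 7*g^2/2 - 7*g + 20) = 2*(g - 4)/(2*g + 5)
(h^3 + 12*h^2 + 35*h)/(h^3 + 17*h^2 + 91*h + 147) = h*(h + 5)/(h^2 + 10*h + 21)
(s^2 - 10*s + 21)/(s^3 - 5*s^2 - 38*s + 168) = (s - 3)/(s^2 + 2*s - 24)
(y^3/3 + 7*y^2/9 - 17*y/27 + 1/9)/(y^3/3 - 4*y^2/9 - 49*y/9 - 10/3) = (9*y^2 - 6*y + 1)/(3*(3*y^2 - 13*y - 10))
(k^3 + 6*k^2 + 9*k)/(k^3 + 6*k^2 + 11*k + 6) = k*(k + 3)/(k^2 + 3*k + 2)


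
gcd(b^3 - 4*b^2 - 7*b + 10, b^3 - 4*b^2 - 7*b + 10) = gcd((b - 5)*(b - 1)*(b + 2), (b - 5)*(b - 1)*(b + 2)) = b^3 - 4*b^2 - 7*b + 10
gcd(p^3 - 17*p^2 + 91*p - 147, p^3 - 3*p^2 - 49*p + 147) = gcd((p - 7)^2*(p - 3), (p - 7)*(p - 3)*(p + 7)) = p^2 - 10*p + 21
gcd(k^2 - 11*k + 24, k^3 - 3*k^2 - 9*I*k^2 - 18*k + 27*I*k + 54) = k - 3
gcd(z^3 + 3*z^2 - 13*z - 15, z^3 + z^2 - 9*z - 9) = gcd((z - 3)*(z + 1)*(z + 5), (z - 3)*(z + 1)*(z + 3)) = z^2 - 2*z - 3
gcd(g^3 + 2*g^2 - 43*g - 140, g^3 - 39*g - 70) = g^2 - 2*g - 35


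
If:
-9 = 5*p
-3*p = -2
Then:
No Solution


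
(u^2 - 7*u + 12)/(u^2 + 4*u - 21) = (u - 4)/(u + 7)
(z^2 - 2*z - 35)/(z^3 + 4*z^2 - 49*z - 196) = (z + 5)/(z^2 + 11*z + 28)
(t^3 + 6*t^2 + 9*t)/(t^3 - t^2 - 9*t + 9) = t*(t + 3)/(t^2 - 4*t + 3)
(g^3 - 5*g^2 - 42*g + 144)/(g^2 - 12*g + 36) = (g^3 - 5*g^2 - 42*g + 144)/(g^2 - 12*g + 36)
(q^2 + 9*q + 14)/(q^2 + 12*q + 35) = (q + 2)/(q + 5)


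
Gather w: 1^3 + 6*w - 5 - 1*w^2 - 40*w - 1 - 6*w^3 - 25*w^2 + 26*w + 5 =-6*w^3 - 26*w^2 - 8*w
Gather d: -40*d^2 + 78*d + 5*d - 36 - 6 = -40*d^2 + 83*d - 42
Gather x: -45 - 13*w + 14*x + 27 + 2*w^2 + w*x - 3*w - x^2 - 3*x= 2*w^2 - 16*w - x^2 + x*(w + 11) - 18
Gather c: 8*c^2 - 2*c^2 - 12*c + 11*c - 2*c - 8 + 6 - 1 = 6*c^2 - 3*c - 3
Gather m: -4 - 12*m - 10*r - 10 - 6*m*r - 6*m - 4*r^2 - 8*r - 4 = m*(-6*r - 18) - 4*r^2 - 18*r - 18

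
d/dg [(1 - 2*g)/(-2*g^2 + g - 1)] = (4*g^2 - 2*g - (2*g - 1)*(4*g - 1) + 2)/(2*g^2 - g + 1)^2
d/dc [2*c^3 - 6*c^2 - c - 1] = 6*c^2 - 12*c - 1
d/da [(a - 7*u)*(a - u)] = 2*a - 8*u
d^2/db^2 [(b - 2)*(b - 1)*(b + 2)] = 6*b - 2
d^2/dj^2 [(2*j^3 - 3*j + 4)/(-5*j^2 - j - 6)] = 14*(19*j^3 - 48*j^2 - 78*j + 14)/(125*j^6 + 75*j^5 + 465*j^4 + 181*j^3 + 558*j^2 + 108*j + 216)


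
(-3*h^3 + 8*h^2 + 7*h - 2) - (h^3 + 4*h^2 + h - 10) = -4*h^3 + 4*h^2 + 6*h + 8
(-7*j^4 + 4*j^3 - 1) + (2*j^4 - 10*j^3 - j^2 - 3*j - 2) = -5*j^4 - 6*j^3 - j^2 - 3*j - 3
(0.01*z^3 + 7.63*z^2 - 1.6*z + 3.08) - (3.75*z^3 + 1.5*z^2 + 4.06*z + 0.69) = -3.74*z^3 + 6.13*z^2 - 5.66*z + 2.39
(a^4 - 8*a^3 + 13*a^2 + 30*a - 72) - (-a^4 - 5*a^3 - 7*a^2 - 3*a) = 2*a^4 - 3*a^3 + 20*a^2 + 33*a - 72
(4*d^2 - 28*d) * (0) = 0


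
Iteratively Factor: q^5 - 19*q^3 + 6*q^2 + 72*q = (q - 3)*(q^4 + 3*q^3 - 10*q^2 - 24*q) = (q - 3)*(q + 4)*(q^3 - q^2 - 6*q) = (q - 3)*(q + 2)*(q + 4)*(q^2 - 3*q) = q*(q - 3)*(q + 2)*(q + 4)*(q - 3)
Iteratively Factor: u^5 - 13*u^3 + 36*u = (u + 3)*(u^4 - 3*u^3 - 4*u^2 + 12*u) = (u - 3)*(u + 3)*(u^3 - 4*u) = u*(u - 3)*(u + 3)*(u^2 - 4) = u*(u - 3)*(u + 2)*(u + 3)*(u - 2)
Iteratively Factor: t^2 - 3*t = (t - 3)*(t)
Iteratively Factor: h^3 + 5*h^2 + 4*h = (h)*(h^2 + 5*h + 4) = h*(h + 1)*(h + 4)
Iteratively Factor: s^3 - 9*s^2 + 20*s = (s)*(s^2 - 9*s + 20) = s*(s - 4)*(s - 5)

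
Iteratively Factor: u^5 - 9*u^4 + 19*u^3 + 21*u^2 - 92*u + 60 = (u - 5)*(u^4 - 4*u^3 - u^2 + 16*u - 12) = (u - 5)*(u + 2)*(u^3 - 6*u^2 + 11*u - 6) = (u - 5)*(u - 2)*(u + 2)*(u^2 - 4*u + 3) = (u - 5)*(u - 2)*(u - 1)*(u + 2)*(u - 3)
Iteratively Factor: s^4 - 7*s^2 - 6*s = (s + 2)*(s^3 - 2*s^2 - 3*s) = (s - 3)*(s + 2)*(s^2 + s) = s*(s - 3)*(s + 2)*(s + 1)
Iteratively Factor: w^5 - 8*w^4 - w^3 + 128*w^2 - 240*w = (w)*(w^4 - 8*w^3 - w^2 + 128*w - 240) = w*(w - 3)*(w^3 - 5*w^2 - 16*w + 80) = w*(w - 3)*(w + 4)*(w^2 - 9*w + 20) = w*(w - 4)*(w - 3)*(w + 4)*(w - 5)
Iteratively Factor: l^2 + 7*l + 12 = (l + 3)*(l + 4)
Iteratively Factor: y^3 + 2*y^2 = (y)*(y^2 + 2*y) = y*(y + 2)*(y)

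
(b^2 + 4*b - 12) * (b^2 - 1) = b^4 + 4*b^3 - 13*b^2 - 4*b + 12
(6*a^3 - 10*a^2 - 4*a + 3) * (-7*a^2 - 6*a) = -42*a^5 + 34*a^4 + 88*a^3 + 3*a^2 - 18*a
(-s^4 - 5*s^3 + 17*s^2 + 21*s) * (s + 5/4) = -s^5 - 25*s^4/4 + 43*s^3/4 + 169*s^2/4 + 105*s/4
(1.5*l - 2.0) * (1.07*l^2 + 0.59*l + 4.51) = 1.605*l^3 - 1.255*l^2 + 5.585*l - 9.02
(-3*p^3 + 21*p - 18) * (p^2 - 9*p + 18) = -3*p^5 + 27*p^4 - 33*p^3 - 207*p^2 + 540*p - 324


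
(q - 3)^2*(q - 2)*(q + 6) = q^4 - 2*q^3 - 27*q^2 + 108*q - 108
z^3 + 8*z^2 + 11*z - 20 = (z - 1)*(z + 4)*(z + 5)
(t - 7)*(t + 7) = t^2 - 49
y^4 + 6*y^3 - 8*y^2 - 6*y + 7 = (y - 1)^2*(y + 1)*(y + 7)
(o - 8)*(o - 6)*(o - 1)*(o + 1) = o^4 - 14*o^3 + 47*o^2 + 14*o - 48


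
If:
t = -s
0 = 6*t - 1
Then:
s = -1/6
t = 1/6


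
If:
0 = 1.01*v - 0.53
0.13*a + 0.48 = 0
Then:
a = -3.69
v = 0.52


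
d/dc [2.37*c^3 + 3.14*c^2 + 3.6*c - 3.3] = 7.11*c^2 + 6.28*c + 3.6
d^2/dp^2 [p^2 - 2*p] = 2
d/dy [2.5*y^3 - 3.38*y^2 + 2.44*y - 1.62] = 7.5*y^2 - 6.76*y + 2.44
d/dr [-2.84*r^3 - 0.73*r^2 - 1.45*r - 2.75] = -8.52*r^2 - 1.46*r - 1.45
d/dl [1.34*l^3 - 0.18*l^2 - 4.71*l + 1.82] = 4.02*l^2 - 0.36*l - 4.71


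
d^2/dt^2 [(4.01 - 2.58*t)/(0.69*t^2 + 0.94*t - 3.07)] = (-(1.38*t + 0.94)*(2.58*t - 4.01)*(2.76*t + 1.88) + (10.6812*t - 0.6834)*(0.69*t^2 + 0.94*t - 3.07))/(0.69*t^2 + 0.94*t - 3.07)^3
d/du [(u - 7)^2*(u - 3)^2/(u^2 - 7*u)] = 2*u - 13 + 63/u^2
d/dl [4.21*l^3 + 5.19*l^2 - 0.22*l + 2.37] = 12.63*l^2 + 10.38*l - 0.22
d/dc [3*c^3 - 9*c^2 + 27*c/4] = 9*c^2 - 18*c + 27/4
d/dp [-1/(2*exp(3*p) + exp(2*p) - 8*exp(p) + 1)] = 2*(3*exp(2*p) + exp(p) - 4)*exp(p)/(2*exp(3*p) + exp(2*p) - 8*exp(p) + 1)^2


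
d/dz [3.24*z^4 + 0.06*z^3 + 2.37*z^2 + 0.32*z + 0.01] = 12.96*z^3 + 0.18*z^2 + 4.74*z + 0.32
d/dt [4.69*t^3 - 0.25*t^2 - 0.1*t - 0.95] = 14.07*t^2 - 0.5*t - 0.1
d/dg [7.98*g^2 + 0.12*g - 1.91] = 15.96*g + 0.12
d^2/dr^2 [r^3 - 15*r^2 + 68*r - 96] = 6*r - 30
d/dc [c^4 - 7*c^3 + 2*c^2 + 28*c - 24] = 4*c^3 - 21*c^2 + 4*c + 28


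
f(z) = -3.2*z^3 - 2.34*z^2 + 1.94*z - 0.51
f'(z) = -9.6*z^2 - 4.68*z + 1.94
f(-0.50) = -1.66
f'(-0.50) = 1.88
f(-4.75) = 280.43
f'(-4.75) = -192.43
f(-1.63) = 3.97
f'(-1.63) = -15.94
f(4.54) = -339.38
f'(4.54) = -217.18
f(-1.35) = 0.48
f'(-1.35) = -9.24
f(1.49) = -13.40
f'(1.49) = -26.35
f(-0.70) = -1.92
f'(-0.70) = 0.51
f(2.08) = -35.40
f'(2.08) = -49.33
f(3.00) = -102.15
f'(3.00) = -98.50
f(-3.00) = 59.01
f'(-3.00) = -70.42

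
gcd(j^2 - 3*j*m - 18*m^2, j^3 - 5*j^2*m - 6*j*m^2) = j - 6*m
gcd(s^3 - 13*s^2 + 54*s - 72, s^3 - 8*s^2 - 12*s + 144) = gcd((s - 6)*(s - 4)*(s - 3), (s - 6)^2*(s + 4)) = s - 6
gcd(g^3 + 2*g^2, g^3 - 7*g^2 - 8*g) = g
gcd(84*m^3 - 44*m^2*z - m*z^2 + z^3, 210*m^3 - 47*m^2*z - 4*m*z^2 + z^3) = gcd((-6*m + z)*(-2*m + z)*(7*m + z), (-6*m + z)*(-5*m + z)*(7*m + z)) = -42*m^2 + m*z + z^2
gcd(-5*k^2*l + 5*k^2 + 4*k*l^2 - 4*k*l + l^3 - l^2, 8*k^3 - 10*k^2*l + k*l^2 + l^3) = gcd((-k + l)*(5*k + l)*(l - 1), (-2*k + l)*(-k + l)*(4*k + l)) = k - l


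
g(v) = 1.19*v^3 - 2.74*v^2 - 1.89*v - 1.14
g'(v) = 3.57*v^2 - 5.48*v - 1.89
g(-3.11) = -57.56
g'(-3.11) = 49.68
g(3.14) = 2.75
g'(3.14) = 16.10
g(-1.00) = -3.18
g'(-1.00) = 7.16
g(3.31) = 5.74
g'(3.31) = 19.08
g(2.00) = -6.36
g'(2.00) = 1.43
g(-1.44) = -7.65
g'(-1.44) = 13.40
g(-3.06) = -55.11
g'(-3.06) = 48.31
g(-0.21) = -0.87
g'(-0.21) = -0.58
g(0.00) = -1.14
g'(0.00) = -1.89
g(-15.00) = -4605.54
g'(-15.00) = 883.56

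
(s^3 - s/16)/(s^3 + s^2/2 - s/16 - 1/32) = 2*s/(2*s + 1)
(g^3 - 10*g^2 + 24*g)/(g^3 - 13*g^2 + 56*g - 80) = g*(g - 6)/(g^2 - 9*g + 20)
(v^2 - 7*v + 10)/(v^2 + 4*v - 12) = (v - 5)/(v + 6)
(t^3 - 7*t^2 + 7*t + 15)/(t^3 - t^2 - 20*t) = (t^2 - 2*t - 3)/(t*(t + 4))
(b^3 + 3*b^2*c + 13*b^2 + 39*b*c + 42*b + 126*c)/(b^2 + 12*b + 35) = (b^2 + 3*b*c + 6*b + 18*c)/(b + 5)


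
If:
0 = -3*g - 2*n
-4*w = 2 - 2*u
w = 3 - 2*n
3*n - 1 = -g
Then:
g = -2/7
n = 3/7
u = 37/7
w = 15/7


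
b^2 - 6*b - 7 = (b - 7)*(b + 1)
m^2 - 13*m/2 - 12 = (m - 8)*(m + 3/2)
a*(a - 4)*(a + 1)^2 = a^4 - 2*a^3 - 7*a^2 - 4*a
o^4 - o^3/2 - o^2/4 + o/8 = o*(o - 1/2)^2*(o + 1/2)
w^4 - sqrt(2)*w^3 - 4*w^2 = w^2*(w - 2*sqrt(2))*(w + sqrt(2))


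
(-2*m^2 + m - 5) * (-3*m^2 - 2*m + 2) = 6*m^4 + m^3 + 9*m^2 + 12*m - 10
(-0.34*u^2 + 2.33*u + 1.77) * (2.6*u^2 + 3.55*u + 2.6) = -0.884*u^4 + 4.851*u^3 + 11.9895*u^2 + 12.3415*u + 4.602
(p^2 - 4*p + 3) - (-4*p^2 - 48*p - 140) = 5*p^2 + 44*p + 143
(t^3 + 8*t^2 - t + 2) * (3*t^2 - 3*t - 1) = 3*t^5 + 21*t^4 - 28*t^3 + t^2 - 5*t - 2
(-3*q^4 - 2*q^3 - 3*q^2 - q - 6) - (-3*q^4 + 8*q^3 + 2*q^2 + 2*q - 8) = -10*q^3 - 5*q^2 - 3*q + 2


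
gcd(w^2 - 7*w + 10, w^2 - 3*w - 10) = w - 5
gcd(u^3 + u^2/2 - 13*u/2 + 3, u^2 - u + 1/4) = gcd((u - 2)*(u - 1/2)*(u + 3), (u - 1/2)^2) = u - 1/2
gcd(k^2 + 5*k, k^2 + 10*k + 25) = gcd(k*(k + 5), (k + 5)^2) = k + 5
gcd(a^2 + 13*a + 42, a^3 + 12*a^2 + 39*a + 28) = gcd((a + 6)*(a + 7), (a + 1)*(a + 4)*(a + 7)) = a + 7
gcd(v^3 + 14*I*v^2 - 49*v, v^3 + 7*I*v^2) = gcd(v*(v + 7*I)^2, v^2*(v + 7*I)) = v^2 + 7*I*v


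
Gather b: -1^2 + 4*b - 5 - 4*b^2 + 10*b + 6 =-4*b^2 + 14*b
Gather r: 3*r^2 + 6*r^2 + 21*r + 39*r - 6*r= 9*r^2 + 54*r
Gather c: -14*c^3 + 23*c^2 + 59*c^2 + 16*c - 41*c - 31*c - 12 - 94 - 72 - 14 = -14*c^3 + 82*c^2 - 56*c - 192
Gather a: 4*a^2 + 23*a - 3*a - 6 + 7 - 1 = 4*a^2 + 20*a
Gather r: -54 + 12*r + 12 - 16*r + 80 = 38 - 4*r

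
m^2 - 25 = (m - 5)*(m + 5)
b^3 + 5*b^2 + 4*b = b*(b + 1)*(b + 4)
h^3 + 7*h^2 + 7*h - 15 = (h - 1)*(h + 3)*(h + 5)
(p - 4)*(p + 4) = p^2 - 16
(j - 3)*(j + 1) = j^2 - 2*j - 3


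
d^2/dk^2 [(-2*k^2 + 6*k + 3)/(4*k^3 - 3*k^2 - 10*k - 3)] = 2*(-32*k^6 + 288*k^5 - 168*k^4 - 102*k^3 + 207*k^2 + 216*k + 75)/(64*k^9 - 144*k^8 - 372*k^7 + 549*k^6 + 1146*k^5 - 261*k^4 - 1432*k^3 - 981*k^2 - 270*k - 27)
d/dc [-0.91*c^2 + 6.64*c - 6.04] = 6.64 - 1.82*c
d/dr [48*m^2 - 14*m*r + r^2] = -14*m + 2*r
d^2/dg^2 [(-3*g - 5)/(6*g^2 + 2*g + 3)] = 4*(9*(3*g + 2)*(6*g^2 + 2*g + 3) - 2*(3*g + 5)*(6*g + 1)^2)/(6*g^2 + 2*g + 3)^3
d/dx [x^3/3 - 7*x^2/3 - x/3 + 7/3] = x^2 - 14*x/3 - 1/3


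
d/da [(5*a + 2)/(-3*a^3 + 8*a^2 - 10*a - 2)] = 2*(15*a^3 - 11*a^2 - 16*a + 5)/(9*a^6 - 48*a^5 + 124*a^4 - 148*a^3 + 68*a^2 + 40*a + 4)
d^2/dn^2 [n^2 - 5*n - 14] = 2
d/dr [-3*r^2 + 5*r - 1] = 5 - 6*r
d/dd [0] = 0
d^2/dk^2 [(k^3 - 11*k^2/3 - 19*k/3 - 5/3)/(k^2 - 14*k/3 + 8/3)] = 26*(-9*k^3 - 27*k^2 + 198*k - 284)/(27*k^6 - 378*k^5 + 1980*k^4 - 4760*k^3 + 5280*k^2 - 2688*k + 512)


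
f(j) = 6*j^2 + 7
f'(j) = 12*j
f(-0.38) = 7.87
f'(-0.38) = -4.56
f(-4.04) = 104.93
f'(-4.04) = -48.48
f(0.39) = 7.91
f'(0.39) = 4.68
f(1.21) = 15.78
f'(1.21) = 14.52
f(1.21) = 15.78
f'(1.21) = 14.52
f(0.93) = 12.19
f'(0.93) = 11.16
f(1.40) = 18.76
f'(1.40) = 16.80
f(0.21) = 7.26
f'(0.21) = 2.52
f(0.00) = 7.00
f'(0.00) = 0.00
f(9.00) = 493.00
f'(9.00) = 108.00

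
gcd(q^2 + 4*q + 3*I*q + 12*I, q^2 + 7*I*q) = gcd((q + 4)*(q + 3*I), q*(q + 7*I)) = 1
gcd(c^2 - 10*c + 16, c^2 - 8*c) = c - 8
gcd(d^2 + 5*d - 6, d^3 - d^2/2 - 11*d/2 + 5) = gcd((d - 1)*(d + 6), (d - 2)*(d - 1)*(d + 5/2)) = d - 1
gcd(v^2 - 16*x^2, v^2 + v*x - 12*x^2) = v + 4*x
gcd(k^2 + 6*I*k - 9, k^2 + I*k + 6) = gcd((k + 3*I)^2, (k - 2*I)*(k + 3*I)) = k + 3*I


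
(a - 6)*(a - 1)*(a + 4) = a^3 - 3*a^2 - 22*a + 24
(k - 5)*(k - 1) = k^2 - 6*k + 5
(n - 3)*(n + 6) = n^2 + 3*n - 18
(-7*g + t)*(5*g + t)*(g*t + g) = -35*g^3*t - 35*g^3 - 2*g^2*t^2 - 2*g^2*t + g*t^3 + g*t^2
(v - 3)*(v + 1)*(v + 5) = v^3 + 3*v^2 - 13*v - 15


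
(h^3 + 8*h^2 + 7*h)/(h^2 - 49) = h*(h + 1)/(h - 7)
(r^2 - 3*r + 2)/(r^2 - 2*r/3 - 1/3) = 3*(r - 2)/(3*r + 1)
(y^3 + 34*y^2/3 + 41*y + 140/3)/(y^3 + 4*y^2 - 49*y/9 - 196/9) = 3*(y + 5)/(3*y - 7)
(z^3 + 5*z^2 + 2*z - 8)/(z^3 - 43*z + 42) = (z^2 + 6*z + 8)/(z^2 + z - 42)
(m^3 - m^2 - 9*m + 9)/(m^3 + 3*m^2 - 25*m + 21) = (m + 3)/(m + 7)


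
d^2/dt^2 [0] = 0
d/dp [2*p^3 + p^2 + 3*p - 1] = 6*p^2 + 2*p + 3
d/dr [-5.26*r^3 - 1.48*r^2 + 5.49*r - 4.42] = -15.78*r^2 - 2.96*r + 5.49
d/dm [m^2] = 2*m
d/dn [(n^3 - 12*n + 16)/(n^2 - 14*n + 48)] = (n^4 - 28*n^3 + 156*n^2 - 32*n - 352)/(n^4 - 28*n^3 + 292*n^2 - 1344*n + 2304)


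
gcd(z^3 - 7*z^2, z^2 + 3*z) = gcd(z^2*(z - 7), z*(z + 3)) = z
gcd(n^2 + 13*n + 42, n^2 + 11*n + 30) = n + 6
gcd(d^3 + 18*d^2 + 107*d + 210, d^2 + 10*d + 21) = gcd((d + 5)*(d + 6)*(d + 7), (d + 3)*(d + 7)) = d + 7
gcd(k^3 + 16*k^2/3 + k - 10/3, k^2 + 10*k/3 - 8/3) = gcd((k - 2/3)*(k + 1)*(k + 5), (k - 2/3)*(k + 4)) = k - 2/3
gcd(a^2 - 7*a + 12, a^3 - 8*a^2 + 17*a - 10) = 1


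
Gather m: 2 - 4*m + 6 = 8 - 4*m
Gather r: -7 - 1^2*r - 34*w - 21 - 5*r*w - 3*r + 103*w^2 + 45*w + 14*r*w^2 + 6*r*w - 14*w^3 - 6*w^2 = r*(14*w^2 + w - 4) - 14*w^3 + 97*w^2 + 11*w - 28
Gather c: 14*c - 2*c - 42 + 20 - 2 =12*c - 24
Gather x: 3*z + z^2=z^2 + 3*z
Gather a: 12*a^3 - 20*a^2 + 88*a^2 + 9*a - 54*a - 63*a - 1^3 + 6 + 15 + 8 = 12*a^3 + 68*a^2 - 108*a + 28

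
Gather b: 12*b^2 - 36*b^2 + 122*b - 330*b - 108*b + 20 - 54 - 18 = -24*b^2 - 316*b - 52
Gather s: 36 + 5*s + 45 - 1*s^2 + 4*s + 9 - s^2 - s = -2*s^2 + 8*s + 90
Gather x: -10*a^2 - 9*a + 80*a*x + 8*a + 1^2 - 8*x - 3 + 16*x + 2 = -10*a^2 - a + x*(80*a + 8)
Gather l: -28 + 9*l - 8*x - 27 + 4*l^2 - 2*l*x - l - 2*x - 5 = 4*l^2 + l*(8 - 2*x) - 10*x - 60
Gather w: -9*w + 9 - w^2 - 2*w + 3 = -w^2 - 11*w + 12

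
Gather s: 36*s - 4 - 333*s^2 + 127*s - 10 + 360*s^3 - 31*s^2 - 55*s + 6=360*s^3 - 364*s^2 + 108*s - 8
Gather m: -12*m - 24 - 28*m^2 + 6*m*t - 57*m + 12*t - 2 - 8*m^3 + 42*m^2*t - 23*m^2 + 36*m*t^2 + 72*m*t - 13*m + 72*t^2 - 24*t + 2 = -8*m^3 + m^2*(42*t - 51) + m*(36*t^2 + 78*t - 82) + 72*t^2 - 12*t - 24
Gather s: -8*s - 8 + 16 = 8 - 8*s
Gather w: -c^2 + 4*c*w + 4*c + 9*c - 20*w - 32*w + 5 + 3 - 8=-c^2 + 13*c + w*(4*c - 52)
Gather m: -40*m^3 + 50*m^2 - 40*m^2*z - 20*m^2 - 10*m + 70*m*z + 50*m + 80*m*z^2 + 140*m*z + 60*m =-40*m^3 + m^2*(30 - 40*z) + m*(80*z^2 + 210*z + 100)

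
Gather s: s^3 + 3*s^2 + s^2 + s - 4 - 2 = s^3 + 4*s^2 + s - 6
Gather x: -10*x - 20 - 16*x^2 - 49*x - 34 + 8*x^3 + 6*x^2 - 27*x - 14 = 8*x^3 - 10*x^2 - 86*x - 68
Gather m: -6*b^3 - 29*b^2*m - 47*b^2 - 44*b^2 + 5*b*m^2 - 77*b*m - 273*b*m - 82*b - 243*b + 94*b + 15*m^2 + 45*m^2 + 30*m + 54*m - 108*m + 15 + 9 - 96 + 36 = -6*b^3 - 91*b^2 - 231*b + m^2*(5*b + 60) + m*(-29*b^2 - 350*b - 24) - 36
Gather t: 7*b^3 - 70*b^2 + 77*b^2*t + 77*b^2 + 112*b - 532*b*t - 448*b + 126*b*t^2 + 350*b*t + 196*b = 7*b^3 + 7*b^2 + 126*b*t^2 - 140*b + t*(77*b^2 - 182*b)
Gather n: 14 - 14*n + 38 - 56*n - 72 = -70*n - 20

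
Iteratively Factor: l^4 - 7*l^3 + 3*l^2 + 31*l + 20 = (l + 1)*(l^3 - 8*l^2 + 11*l + 20) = (l - 4)*(l + 1)*(l^2 - 4*l - 5) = (l - 5)*(l - 4)*(l + 1)*(l + 1)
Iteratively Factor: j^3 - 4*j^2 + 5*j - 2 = (j - 1)*(j^2 - 3*j + 2) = (j - 2)*(j - 1)*(j - 1)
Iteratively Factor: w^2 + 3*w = (w)*(w + 3)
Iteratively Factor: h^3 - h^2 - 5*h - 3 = (h + 1)*(h^2 - 2*h - 3) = (h + 1)^2*(h - 3)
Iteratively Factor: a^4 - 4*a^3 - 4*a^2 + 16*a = (a - 2)*(a^3 - 2*a^2 - 8*a) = (a - 4)*(a - 2)*(a^2 + 2*a) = a*(a - 4)*(a - 2)*(a + 2)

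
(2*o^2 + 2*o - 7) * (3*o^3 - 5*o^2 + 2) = 6*o^5 - 4*o^4 - 31*o^3 + 39*o^2 + 4*o - 14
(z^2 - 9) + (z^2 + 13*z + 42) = 2*z^2 + 13*z + 33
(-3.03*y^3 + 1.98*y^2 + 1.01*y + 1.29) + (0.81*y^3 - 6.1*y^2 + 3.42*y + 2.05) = -2.22*y^3 - 4.12*y^2 + 4.43*y + 3.34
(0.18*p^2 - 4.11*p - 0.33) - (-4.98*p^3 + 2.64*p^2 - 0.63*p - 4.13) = 4.98*p^3 - 2.46*p^2 - 3.48*p + 3.8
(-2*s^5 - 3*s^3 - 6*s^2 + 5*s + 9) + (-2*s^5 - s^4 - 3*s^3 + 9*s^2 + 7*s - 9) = -4*s^5 - s^4 - 6*s^3 + 3*s^2 + 12*s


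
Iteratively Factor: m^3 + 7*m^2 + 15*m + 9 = (m + 1)*(m^2 + 6*m + 9) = (m + 1)*(m + 3)*(m + 3)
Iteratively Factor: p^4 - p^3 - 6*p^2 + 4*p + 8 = (p + 1)*(p^3 - 2*p^2 - 4*p + 8) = (p - 2)*(p + 1)*(p^2 - 4) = (p - 2)^2*(p + 1)*(p + 2)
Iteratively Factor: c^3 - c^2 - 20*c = (c - 5)*(c^2 + 4*c) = c*(c - 5)*(c + 4)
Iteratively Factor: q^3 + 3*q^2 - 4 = (q - 1)*(q^2 + 4*q + 4) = (q - 1)*(q + 2)*(q + 2)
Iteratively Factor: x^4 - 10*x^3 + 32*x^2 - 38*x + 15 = (x - 1)*(x^3 - 9*x^2 + 23*x - 15) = (x - 5)*(x - 1)*(x^2 - 4*x + 3) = (x - 5)*(x - 1)^2*(x - 3)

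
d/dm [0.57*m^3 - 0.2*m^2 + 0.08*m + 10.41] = 1.71*m^2 - 0.4*m + 0.08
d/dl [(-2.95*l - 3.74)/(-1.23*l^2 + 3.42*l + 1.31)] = (-3.6285*l^2 - 9.2004*l + 8.9263)/(1.5129*l^4 - 8.4132*l^3 + 8.4738*l^2 + 8.9604*l + 1.7161)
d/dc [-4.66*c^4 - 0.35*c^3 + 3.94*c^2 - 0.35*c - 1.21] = -18.64*c^3 - 1.05*c^2 + 7.88*c - 0.35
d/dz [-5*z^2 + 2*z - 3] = 2 - 10*z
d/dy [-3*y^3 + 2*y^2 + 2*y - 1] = -9*y^2 + 4*y + 2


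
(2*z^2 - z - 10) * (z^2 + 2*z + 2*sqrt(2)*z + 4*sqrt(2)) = 2*z^4 + 3*z^3 + 4*sqrt(2)*z^3 - 12*z^2 + 6*sqrt(2)*z^2 - 24*sqrt(2)*z - 20*z - 40*sqrt(2)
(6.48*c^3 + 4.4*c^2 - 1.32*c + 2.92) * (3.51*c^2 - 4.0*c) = 22.7448*c^5 - 10.476*c^4 - 22.2332*c^3 + 15.5292*c^2 - 11.68*c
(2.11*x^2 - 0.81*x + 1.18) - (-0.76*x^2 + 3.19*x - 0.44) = 2.87*x^2 - 4.0*x + 1.62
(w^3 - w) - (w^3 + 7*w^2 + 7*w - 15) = -7*w^2 - 8*w + 15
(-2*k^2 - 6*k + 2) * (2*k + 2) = -4*k^3 - 16*k^2 - 8*k + 4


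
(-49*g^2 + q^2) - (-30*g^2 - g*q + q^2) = -19*g^2 + g*q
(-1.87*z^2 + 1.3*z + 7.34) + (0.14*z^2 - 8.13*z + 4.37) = -1.73*z^2 - 6.83*z + 11.71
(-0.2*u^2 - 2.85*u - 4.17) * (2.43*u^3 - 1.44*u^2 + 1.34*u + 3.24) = -0.486*u^5 - 6.6375*u^4 - 6.2971*u^3 + 1.5378*u^2 - 14.8218*u - 13.5108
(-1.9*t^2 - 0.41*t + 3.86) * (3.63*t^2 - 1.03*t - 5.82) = -6.897*t^4 + 0.4687*t^3 + 25.4921*t^2 - 1.5896*t - 22.4652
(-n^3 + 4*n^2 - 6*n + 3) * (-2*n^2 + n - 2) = 2*n^5 - 9*n^4 + 18*n^3 - 20*n^2 + 15*n - 6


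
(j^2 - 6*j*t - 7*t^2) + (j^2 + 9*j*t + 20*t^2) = 2*j^2 + 3*j*t + 13*t^2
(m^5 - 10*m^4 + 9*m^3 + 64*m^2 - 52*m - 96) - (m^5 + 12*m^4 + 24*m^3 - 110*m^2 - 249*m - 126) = -22*m^4 - 15*m^3 + 174*m^2 + 197*m + 30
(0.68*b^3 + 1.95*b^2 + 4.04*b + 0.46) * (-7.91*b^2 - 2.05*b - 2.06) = -5.3788*b^5 - 16.8185*b^4 - 37.3547*b^3 - 15.9376*b^2 - 9.2654*b - 0.9476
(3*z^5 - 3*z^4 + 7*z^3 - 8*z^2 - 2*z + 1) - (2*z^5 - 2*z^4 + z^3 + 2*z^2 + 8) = z^5 - z^4 + 6*z^3 - 10*z^2 - 2*z - 7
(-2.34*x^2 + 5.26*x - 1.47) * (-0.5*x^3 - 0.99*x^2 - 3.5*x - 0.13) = 1.17*x^5 - 0.3134*x^4 + 3.7176*x^3 - 16.6505*x^2 + 4.4612*x + 0.1911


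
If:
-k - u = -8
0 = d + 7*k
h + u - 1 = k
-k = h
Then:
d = -49/3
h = -7/3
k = 7/3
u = 17/3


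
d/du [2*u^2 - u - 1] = 4*u - 1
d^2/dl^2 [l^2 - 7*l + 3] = 2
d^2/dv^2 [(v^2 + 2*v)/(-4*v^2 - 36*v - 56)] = 7/(2*(v^3 + 21*v^2 + 147*v + 343))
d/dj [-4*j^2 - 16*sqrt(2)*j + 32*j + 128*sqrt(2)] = -8*j - 16*sqrt(2) + 32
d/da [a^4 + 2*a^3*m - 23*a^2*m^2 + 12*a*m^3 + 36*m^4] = 4*a^3 + 6*a^2*m - 46*a*m^2 + 12*m^3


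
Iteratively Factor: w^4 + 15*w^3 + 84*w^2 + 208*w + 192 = (w + 4)*(w^3 + 11*w^2 + 40*w + 48) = (w + 4)^2*(w^2 + 7*w + 12) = (w + 4)^3*(w + 3)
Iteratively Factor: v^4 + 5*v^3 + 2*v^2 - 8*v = (v + 2)*(v^3 + 3*v^2 - 4*v) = (v - 1)*(v + 2)*(v^2 + 4*v) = v*(v - 1)*(v + 2)*(v + 4)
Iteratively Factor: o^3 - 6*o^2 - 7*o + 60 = (o - 4)*(o^2 - 2*o - 15) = (o - 5)*(o - 4)*(o + 3)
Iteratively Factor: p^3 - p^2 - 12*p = (p + 3)*(p^2 - 4*p) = (p - 4)*(p + 3)*(p)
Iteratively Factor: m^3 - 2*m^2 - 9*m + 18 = (m + 3)*(m^2 - 5*m + 6) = (m - 2)*(m + 3)*(m - 3)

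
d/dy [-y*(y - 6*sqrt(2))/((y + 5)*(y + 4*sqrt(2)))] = (y*(y + 5)*(y - 6*sqrt(2)) + y*(y - 6*sqrt(2))*(y + 4*sqrt(2)) + 2*(-y + 3*sqrt(2))*(y + 5)*(y + 4*sqrt(2)))/((y + 5)^2*(y + 4*sqrt(2))^2)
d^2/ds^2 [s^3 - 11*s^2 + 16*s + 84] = 6*s - 22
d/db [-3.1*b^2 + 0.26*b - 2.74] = 0.26 - 6.2*b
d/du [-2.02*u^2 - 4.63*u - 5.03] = -4.04*u - 4.63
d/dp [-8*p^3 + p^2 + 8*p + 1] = -24*p^2 + 2*p + 8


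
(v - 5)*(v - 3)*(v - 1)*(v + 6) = v^4 - 3*v^3 - 31*v^2 + 123*v - 90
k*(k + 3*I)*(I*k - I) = I*k^3 - 3*k^2 - I*k^2 + 3*k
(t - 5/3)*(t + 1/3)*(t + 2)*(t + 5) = t^4 + 17*t^3/3 + t^2/9 - 155*t/9 - 50/9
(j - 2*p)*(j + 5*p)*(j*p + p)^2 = j^4*p^2 + 3*j^3*p^3 + 2*j^3*p^2 - 10*j^2*p^4 + 6*j^2*p^3 + j^2*p^2 - 20*j*p^4 + 3*j*p^3 - 10*p^4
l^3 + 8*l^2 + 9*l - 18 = (l - 1)*(l + 3)*(l + 6)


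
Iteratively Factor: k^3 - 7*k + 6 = (k - 2)*(k^2 + 2*k - 3) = (k - 2)*(k - 1)*(k + 3)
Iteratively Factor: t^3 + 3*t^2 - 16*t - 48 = (t - 4)*(t^2 + 7*t + 12) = (t - 4)*(t + 3)*(t + 4)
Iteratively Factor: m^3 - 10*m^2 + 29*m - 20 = (m - 5)*(m^2 - 5*m + 4) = (m - 5)*(m - 1)*(m - 4)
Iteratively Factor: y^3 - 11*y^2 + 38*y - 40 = (y - 2)*(y^2 - 9*y + 20) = (y - 5)*(y - 2)*(y - 4)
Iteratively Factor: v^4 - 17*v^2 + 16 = (v + 4)*(v^3 - 4*v^2 - v + 4) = (v - 1)*(v + 4)*(v^2 - 3*v - 4) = (v - 1)*(v + 1)*(v + 4)*(v - 4)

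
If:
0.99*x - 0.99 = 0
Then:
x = 1.00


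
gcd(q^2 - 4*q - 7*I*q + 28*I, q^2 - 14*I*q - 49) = q - 7*I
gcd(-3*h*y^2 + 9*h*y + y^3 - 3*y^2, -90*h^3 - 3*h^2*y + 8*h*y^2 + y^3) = -3*h + y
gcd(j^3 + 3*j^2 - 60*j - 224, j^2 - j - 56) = j^2 - j - 56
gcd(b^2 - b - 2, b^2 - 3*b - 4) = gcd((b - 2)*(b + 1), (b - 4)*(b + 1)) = b + 1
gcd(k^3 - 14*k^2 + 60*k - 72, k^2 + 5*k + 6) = 1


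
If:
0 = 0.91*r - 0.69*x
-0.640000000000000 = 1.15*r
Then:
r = -0.56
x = -0.73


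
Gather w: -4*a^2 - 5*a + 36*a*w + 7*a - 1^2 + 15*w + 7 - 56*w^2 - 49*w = -4*a^2 + 2*a - 56*w^2 + w*(36*a - 34) + 6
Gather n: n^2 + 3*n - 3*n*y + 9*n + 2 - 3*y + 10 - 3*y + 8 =n^2 + n*(12 - 3*y) - 6*y + 20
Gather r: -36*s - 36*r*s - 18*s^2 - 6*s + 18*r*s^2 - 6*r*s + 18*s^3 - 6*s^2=r*(18*s^2 - 42*s) + 18*s^3 - 24*s^2 - 42*s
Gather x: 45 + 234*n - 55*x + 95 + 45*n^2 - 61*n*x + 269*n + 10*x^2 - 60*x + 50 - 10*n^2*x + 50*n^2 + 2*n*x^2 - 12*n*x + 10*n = 95*n^2 + 513*n + x^2*(2*n + 10) + x*(-10*n^2 - 73*n - 115) + 190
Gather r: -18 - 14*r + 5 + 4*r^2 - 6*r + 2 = 4*r^2 - 20*r - 11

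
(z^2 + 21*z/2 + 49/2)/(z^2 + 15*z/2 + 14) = (z + 7)/(z + 4)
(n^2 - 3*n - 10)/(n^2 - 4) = (n - 5)/(n - 2)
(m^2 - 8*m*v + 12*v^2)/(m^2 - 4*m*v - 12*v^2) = (m - 2*v)/(m + 2*v)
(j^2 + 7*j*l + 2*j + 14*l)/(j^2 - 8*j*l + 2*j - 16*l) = (j + 7*l)/(j - 8*l)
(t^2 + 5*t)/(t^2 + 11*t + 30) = t/(t + 6)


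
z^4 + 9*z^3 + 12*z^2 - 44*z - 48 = (z - 2)*(z + 1)*(z + 4)*(z + 6)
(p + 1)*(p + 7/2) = p^2 + 9*p/2 + 7/2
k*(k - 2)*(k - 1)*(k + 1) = k^4 - 2*k^3 - k^2 + 2*k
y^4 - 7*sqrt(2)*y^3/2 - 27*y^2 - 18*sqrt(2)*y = y*(y - 6*sqrt(2))*(y + sqrt(2))*(y + 3*sqrt(2)/2)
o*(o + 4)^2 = o^3 + 8*o^2 + 16*o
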